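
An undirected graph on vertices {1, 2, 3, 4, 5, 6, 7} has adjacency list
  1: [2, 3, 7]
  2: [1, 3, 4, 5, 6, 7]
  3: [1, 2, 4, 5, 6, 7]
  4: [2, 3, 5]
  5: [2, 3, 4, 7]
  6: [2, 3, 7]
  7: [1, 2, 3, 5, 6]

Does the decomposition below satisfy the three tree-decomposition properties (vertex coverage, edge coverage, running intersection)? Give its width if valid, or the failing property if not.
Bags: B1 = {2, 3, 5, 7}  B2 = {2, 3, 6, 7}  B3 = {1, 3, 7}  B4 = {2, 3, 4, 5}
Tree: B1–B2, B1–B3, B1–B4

No — edge (2,1) lies in no bag.

A tree decomposition must satisfy three properties: every vertex lies in some bag; for every edge, both endpoints lie together in some bag; and for every vertex, the bags containing it form a connected subtree. Here edge (2,1) lies in no bag, so the decomposition is invalid.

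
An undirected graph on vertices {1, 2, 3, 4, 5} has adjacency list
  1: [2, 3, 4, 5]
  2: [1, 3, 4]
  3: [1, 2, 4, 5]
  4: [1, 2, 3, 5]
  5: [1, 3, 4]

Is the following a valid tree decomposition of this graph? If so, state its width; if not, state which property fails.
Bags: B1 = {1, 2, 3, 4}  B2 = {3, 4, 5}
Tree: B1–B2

A tree decomposition must satisfy three properties: every vertex lies in some bag; for every edge, both endpoints lie together in some bag; and for every vertex, the bags containing it form a connected subtree. Here edge (1,5) lies in no bag, so the decomposition is invalid.

No — edge (1,5) lies in no bag.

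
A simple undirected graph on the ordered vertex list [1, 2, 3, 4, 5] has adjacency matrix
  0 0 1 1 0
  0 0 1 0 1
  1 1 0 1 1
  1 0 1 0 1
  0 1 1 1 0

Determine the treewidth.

A width-2 tree decomposition is:
Bags: B1 = {3, 4, 5}  B2 = {2, 3, 5}  B3 = {1, 3, 4}
Tree: B1–B2, B1–B3
Each bag holds 3 vertices, so the decomposition has width 2, which upper-bounds the treewidth. For the lower bound, the 3 vertices {2, 3, 5} are pairwise adjacent, and any tree decomposition puts a clique entirely inside one bag — forcing width ≥ 2. Hence tw(G) = 2 exactly.

2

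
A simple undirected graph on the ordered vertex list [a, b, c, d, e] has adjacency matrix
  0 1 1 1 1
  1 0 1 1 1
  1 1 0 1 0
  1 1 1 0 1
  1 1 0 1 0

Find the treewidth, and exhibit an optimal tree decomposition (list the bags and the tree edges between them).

Treewidth 3.
Bags: B1 = {a, b, d, e}  B2 = {a, b, c, d}
Tree: B1–B2

Each bag holds 4 vertices, so the decomposition has width 3, which upper-bounds the treewidth. For the lower bound, the 4 vertices {a, b, d, e} are pairwise adjacent, and any tree decomposition puts a clique entirely inside one bag — forcing width ≥ 3. Combining the bounds, tw(G) = 3.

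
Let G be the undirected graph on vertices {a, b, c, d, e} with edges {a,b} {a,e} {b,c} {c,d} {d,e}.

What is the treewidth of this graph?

A width-2 tree decomposition is:
Bags: B1 = {a, b, c}  B2 = {a, c, d}  B3 = {a, d, e}
Tree: B1–B2, B2–B3
Every bag has size at most 3, so the width is 3 − 1 = 2 and tw(G) ≤ 2. The edges a–b–c–d–e–a form a cycle, so G is not a tree and its treewidth is at least 2. Hence tw(G) = 2 exactly.

2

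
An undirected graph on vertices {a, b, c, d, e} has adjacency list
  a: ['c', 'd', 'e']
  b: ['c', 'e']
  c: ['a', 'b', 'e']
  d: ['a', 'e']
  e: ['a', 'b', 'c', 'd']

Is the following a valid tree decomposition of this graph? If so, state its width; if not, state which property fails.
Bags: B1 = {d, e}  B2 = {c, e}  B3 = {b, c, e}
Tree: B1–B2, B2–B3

A tree decomposition must satisfy three properties: every vertex lies in some bag; for every edge, both endpoints lie together in some bag; and for every vertex, the bags containing it form a connected subtree. Here vertex a appears in no bag, so the decomposition is invalid.

No — vertex a appears in no bag.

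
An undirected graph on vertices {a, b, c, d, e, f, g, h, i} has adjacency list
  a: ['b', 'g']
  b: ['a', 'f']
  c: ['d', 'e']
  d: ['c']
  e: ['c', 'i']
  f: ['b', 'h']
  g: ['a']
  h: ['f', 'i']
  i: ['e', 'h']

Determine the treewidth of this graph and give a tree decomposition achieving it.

Treewidth 1.
Bags: B1 = {a, g}  B2 = {a, b}  B3 = {b, f}  B4 = {f, h}  B5 = {h, i}  B6 = {e, i}  B7 = {c, e}  B8 = {c, d}
Tree: B1–B2, B2–B3, B3–B4, B4–B5, B5–B6, B6–B7, B7–B8

The largest bag has 2 vertices, giving width 1; this decomposition certifies tw(G) ≤ 1. G has an edge, so its treewidth is at least 1. Therefore the treewidth is 1.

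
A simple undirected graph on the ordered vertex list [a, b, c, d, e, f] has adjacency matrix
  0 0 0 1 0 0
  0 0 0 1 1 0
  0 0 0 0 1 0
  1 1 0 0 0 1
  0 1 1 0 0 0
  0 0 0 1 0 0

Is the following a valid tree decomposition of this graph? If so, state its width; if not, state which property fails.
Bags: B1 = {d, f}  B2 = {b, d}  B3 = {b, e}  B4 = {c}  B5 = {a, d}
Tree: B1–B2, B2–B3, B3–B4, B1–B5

No — edge (e,c) lies in no bag.

A tree decomposition must satisfy three properties: every vertex lies in some bag; for every edge, both endpoints lie together in some bag; and for every vertex, the bags containing it form a connected subtree. Here edge (e,c) lies in no bag, so the decomposition is invalid.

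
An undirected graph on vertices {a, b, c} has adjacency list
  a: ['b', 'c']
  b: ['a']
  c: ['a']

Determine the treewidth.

A width-1 tree decomposition is:
Bags: B1 = {a, b}  B2 = {a, c}
Tree: B1–B2
Every bag has size at most 2, so the width is 2 − 1 = 1 and tw(G) ≤ 1. Any graph with an edge has treewidth ≥ 1, and G has the edge b–a. Hence tw(G) = 1 exactly.

1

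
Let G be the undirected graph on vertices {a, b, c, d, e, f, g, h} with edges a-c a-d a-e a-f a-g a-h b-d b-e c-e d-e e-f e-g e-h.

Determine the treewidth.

2

A width-2 tree decomposition is:
Bags: B1 = {a, d, e}  B2 = {a, e, f}  B3 = {a, e, h}  B4 = {b, d, e}  B5 = {a, c, e}  B6 = {a, e, g}
Tree: B1–B2, B2–B3, B1–B4, B2–B5, B5–B6
Every bag has size at most 3, so the width is 3 − 1 = 2 and tw(G) ≤ 2. For the lower bound, the 3 vertices {a, d, e} are pairwise adjacent, and any tree decomposition puts a clique entirely inside one bag — forcing width ≥ 2. Hence tw(G) = 2 exactly.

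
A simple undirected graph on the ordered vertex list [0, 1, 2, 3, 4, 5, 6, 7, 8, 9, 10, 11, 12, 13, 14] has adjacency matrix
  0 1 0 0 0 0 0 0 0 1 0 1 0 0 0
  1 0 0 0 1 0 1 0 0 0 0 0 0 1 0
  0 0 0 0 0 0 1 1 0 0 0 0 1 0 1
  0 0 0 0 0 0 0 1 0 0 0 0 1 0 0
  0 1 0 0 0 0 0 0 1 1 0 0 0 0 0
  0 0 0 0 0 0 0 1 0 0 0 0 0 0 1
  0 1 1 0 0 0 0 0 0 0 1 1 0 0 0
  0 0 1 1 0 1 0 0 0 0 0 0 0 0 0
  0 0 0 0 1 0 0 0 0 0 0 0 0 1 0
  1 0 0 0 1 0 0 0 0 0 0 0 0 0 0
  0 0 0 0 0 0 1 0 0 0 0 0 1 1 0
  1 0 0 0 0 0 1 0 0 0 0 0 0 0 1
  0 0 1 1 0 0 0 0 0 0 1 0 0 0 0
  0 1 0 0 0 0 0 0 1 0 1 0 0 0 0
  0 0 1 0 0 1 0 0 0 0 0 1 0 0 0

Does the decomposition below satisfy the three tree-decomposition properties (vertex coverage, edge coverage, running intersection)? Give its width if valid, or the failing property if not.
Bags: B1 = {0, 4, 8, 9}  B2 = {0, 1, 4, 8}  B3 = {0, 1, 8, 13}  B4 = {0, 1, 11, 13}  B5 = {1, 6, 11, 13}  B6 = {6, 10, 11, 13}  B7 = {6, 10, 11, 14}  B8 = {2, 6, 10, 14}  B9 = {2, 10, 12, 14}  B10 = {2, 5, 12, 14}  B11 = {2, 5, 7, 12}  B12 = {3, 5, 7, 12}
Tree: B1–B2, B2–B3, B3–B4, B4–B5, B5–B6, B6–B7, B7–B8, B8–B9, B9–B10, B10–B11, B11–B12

Every vertex of G appears in some bag (union = {0, 1, 2, 3, 4, 5, 6, 7, 8, 9, 10, 11, 12, 13, 14}); every edge is covered by a bag; and for each vertex v the set of bags containing v is connected in the bag tree. The decomposition is therefore valid. The largest bag has 4 vertices, so the width is 3.

Yes; width 3.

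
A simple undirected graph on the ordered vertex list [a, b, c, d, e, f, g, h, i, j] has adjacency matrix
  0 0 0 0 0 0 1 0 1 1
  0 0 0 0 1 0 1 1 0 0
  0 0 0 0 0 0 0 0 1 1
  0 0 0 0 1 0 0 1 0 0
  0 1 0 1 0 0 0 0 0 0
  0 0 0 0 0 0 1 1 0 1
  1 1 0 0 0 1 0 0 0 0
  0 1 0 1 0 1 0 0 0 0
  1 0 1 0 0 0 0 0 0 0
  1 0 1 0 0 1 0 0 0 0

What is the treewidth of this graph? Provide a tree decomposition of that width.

The largest bag has 3 vertices, giving width 2; this decomposition certifies tw(G) ≤ 2. The edges e–d–h–b–e form a cycle, so G is not a tree and its treewidth is at least 2. Combining the bounds, tw(G) = 2.

Treewidth 2.
One optimal decomposition is:
Bags: B1 = {b, d, e}  B2 = {b, d, h}  B3 = {b, g, h}  B4 = {f, g, h}  B5 = {a, f, g}  B6 = {a, f, j}  B7 = {a, i, j}  B8 = {c, i, j}
Tree: B1–B2, B2–B3, B3–B4, B4–B5, B5–B6, B6–B7, B7–B8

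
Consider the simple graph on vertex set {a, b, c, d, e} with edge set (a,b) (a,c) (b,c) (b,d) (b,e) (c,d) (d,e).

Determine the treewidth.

A width-2 tree decomposition is:
Bags: B1 = {a, b, c}  B2 = {b, c, d}  B3 = {b, d, e}
Tree: B1–B2, B2–B3
Each bag holds 3 vertices, so the decomposition has width 2, which upper-bounds the treewidth. On the other hand G contains the 3-clique {b, d, e}. A clique must lie in a single bag of any decomposition, so no decomposition can have width below 2. Therefore the treewidth is 2.

2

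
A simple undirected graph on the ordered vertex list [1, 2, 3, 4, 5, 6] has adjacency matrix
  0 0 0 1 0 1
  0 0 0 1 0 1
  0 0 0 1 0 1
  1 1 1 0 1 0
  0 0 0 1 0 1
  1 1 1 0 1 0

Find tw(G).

2

A width-2 tree decomposition is:
Bags: B1 = {2, 4, 6}  B2 = {3, 4, 6}  B3 = {4, 5, 6}  B4 = {1, 4, 6}
Tree: B1–B2, B2–B3, B3–B4
Every bag has size at most 3, so the width is 3 − 1 = 2 and tw(G) ≤ 2. Since 2–4–3–6–2 is a cycle in G, G is not acyclic. Forests are exactly the graphs of treewidth ≤ 1, so tw(G) ≥ 2. Combining the bounds, tw(G) = 2.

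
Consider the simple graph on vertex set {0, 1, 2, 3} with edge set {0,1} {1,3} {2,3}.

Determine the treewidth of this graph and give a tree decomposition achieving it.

Treewidth 1.
One optimal decomposition is:
Bags: B1 = {0, 1}  B2 = {1, 3}  B3 = {2, 3}
Tree: B1–B2, B2–B3

The largest bag has 2 vertices, giving width 1; this decomposition certifies tw(G) ≤ 1. G has an edge, so its treewidth is at least 1. The upper and lower bounds meet at 1, so that is the treewidth.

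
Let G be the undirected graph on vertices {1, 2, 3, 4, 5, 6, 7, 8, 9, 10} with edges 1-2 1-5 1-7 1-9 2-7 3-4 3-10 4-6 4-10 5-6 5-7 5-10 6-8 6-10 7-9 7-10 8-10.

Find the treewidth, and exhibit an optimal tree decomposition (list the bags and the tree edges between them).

Each bag holds 3 vertices, so the decomposition has width 2, which upper-bounds the treewidth. On the other hand G contains the 3-clique {1, 7, 9}. A clique must lie in a single bag of any decomposition, so no decomposition can have width below 2. The upper and lower bounds meet at 2, so that is the treewidth.

Treewidth 2.
One optimal decomposition is:
Bags: B1 = {5, 6, 10}  B2 = {4, 6, 10}  B3 = {5, 7, 10}  B4 = {3, 4, 10}  B5 = {1, 5, 7}  B6 = {1, 2, 7}  B7 = {6, 8, 10}  B8 = {1, 7, 9}
Tree: B1–B2, B1–B3, B2–B4, B3–B5, B5–B6, B2–B7, B5–B8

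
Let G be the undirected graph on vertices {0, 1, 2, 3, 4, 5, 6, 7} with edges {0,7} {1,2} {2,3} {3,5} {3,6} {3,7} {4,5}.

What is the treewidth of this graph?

A width-1 tree decomposition is:
Bags: B1 = {3, 6}  B2 = {3, 5}  B3 = {2, 3}  B4 = {1, 2}  B5 = {4, 5}  B6 = {3, 7}  B7 = {0, 7}
Tree: B1–B2, B2–B3, B3–B4, B2–B5, B2–B6, B6–B7
The largest bag has 2 vertices, giving width 1; this decomposition certifies tw(G) ≤ 1. Any graph with an edge has treewidth ≥ 1, and G has the edge 6–3. Hence tw(G) = 1 exactly.

1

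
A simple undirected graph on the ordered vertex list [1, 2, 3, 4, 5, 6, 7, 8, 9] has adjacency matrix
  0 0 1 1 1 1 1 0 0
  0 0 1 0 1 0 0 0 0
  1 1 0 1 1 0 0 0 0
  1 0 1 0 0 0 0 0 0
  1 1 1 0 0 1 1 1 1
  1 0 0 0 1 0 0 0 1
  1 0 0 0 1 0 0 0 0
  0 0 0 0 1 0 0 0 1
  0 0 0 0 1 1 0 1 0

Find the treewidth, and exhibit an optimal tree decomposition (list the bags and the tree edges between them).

Treewidth 2.
Bags: B1 = {1, 3, 5}  B2 = {1, 5, 6}  B3 = {2, 3, 5}  B4 = {5, 6, 9}  B5 = {1, 5, 7}  B6 = {1, 3, 4}  B7 = {5, 8, 9}
Tree: B1–B2, B1–B3, B2–B4, B1–B5, B1–B6, B4–B7

Every bag has size at most 3, so the width is 3 − 1 = 2 and tw(G) ≤ 2. On the other hand G contains the 3-clique {1, 3, 4}. A clique must lie in a single bag of any decomposition, so no decomposition can have width below 2. Combining the bounds, tw(G) = 2.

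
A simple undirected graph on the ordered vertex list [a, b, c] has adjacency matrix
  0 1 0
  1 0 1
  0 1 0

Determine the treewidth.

A width-1 tree decomposition is:
Bags: B1 = {b, c}  B2 = {a, b}
Tree: B1–B2
Each bag holds 2 vertices, so the decomposition has width 1, which upper-bounds the treewidth. Since G has at least one edge (e.g. b–c), it is not an edgeless graph, so tw(G) ≥ 1. Hence tw(G) = 1 exactly.

1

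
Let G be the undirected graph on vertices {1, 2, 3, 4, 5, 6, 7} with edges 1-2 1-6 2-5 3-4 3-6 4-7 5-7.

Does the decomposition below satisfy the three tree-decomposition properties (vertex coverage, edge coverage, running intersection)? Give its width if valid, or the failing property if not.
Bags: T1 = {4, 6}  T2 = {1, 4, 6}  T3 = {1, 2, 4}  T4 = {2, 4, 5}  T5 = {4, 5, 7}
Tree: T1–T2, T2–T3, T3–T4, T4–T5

A tree decomposition must satisfy three properties: every vertex lies in some bag; for every edge, both endpoints lie together in some bag; and for every vertex, the bags containing it form a connected subtree. Here vertex 3 appears in no bag, so the decomposition is invalid.

No — vertex 3 appears in no bag.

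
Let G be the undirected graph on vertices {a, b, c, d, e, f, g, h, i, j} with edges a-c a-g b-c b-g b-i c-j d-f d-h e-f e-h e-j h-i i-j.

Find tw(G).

A width-2 tree decomposition is:
Bags: B1 = {d, e, f}  B2 = {d, e, h}  B3 = {e, h, j}  B4 = {h, i, j}  B5 = {c, i, j}  B6 = {b, c, i}  B7 = {a, b, c}  B8 = {a, b, g}
Tree: B1–B2, B2–B3, B3–B4, B4–B5, B5–B6, B6–B7, B7–B8
The largest bag has 3 vertices, giving width 2; this decomposition certifies tw(G) ≤ 2. Since f–d–h–e–f is a cycle in G, G is not acyclic. Forests are exactly the graphs of treewidth ≤ 1, so tw(G) ≥ 2. Therefore the treewidth is 2.

2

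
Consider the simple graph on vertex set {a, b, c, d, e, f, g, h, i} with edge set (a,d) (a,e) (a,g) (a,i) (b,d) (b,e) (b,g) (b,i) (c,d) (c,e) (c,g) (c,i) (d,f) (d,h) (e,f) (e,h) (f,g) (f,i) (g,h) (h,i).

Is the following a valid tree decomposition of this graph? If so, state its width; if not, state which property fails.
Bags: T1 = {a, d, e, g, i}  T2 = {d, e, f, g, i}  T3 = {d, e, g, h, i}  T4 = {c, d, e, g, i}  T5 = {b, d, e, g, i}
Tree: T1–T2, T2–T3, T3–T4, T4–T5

Yes; width 4.

Checking the three conditions: (i) the bags cover all of {a, b, c, d, e, f, g, h, i}; (ii) for each edge, some bag contains both endpoints; (iii) the bags containing any fixed vertex form a subtree. All hold, so the decomposition is valid with width 5 − 1 = 4.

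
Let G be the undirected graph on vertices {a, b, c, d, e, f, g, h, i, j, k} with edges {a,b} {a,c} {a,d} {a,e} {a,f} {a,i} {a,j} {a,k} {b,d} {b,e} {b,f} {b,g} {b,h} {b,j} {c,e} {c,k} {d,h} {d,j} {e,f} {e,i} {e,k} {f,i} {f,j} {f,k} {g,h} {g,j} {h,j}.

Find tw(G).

A width-3 tree decomposition is:
Bags: B1 = {a, b, d, j}  B2 = {b, d, h, j}  B3 = {b, g, h, j}  B4 = {a, b, f, j}  B5 = {a, b, e, f}  B6 = {a, e, f, k}  B7 = {a, e, f, i}  B8 = {a, c, e, k}
Tree: B1–B2, B2–B3, B1–B4, B4–B5, B5–B6, B5–B7, B6–B8
Every bag has size at most 4, so the width is 4 − 1 = 3 and tw(G) ≤ 3. For the lower bound, the 4 vertices {b, g, h, j} are pairwise adjacent, and any tree decomposition puts a clique entirely inside one bag — forcing width ≥ 3. Combining the bounds, tw(G) = 3.

3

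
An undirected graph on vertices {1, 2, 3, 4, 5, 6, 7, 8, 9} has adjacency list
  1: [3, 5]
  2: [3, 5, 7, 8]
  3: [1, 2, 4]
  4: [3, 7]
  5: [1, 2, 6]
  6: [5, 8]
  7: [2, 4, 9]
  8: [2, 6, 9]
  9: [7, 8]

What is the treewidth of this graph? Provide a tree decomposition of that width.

The largest bag has 4 vertices, giving width 3; this decomposition certifies tw(G) ≤ 3. For the lower bound: the 4 vertex sets {4,7,9}, {3}, {2}, {1,5,6,8} are disjoint, each induces a connected subgraph, and every pair is joined by at least one edge of G. Contracting each set to a single vertex therefore yields K_{4} as a minor, and since treewidth is minor-monotone, tw(G) ≥ tw(K_{4}) = 3. Combining the bounds, tw(G) = 3.

Treewidth 3.
One optimal decomposition is:
Bags: B1 = {3, 4, 7, 9}  B2 = {2, 3, 7, 9}  B3 = {2, 3, 8, 9}  B4 = {1, 2, 3, 8}  B5 = {1, 2, 5, 8}  B6 = {1, 5, 6, 8}
Tree: B1–B2, B2–B3, B3–B4, B4–B5, B5–B6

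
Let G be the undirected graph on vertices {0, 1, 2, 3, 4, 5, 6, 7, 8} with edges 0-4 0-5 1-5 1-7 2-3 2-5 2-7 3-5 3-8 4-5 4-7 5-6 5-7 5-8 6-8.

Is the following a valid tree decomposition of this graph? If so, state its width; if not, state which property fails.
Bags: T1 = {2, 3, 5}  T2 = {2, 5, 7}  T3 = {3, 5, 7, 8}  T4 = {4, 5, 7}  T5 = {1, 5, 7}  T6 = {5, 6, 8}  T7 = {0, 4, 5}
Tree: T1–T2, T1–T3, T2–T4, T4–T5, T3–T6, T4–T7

A tree decomposition must satisfy three properties: every vertex lies in some bag; for every edge, both endpoints lie together in some bag; and for every vertex, the bags containing it form a connected subtree. Here bags containing vertex 7 are not connected in the tree, so the decomposition is invalid.

No — bags containing vertex 7 are not connected in the tree.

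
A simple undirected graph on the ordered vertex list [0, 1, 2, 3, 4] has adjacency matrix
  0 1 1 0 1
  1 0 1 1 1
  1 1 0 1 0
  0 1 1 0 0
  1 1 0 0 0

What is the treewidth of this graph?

A width-2 tree decomposition is:
Bags: B1 = {0, 1, 2}  B2 = {0, 1, 4}  B3 = {1, 2, 3}
Tree: B1–B2, B1–B3
Each bag holds 3 vertices, so the decomposition has width 2, which upper-bounds the treewidth. For the lower bound, the 3 vertices {0, 1, 2} are pairwise adjacent, and any tree decomposition puts a clique entirely inside one bag — forcing width ≥ 2. The upper and lower bounds meet at 2, so that is the treewidth.

2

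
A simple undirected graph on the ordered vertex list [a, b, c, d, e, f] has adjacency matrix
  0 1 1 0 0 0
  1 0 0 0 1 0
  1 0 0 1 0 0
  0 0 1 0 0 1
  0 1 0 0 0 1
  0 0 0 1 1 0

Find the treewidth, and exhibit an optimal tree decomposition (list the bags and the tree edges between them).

Treewidth 2.
Bags: B1 = {d, e, f}  B2 = {b, d, e}  B3 = {a, b, d}  B4 = {a, c, d}
Tree: B1–B2, B2–B3, B3–B4

Every bag has size at most 3, so the width is 3 − 1 = 2 and tw(G) ≤ 2. For the lower bound, G contains the cycle d–f–e–b–a–c–d, so G is not a forest; only forests have treewidth ≤ 1, hence tw(G) ≥ 2. Hence tw(G) = 2 exactly.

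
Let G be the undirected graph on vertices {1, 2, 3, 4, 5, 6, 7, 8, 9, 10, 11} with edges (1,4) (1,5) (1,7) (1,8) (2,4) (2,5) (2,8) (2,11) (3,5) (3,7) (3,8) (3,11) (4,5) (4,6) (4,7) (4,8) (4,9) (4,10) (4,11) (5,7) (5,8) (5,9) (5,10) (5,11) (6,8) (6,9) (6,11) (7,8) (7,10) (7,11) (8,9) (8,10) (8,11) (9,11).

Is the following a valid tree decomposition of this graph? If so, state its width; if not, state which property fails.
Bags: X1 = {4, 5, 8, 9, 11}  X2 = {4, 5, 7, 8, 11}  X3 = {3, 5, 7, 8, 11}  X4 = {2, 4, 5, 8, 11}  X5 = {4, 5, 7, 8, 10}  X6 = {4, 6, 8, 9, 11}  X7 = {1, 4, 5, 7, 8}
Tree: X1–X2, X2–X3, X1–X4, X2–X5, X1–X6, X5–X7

Yes; width 4.

Checking the three conditions: (i) the bags cover all of {1, 2, 3, 4, 5, 6, 7, 8, 9, 10, 11}; (ii) for each edge, some bag contains both endpoints; (iii) the bags containing any fixed vertex form a subtree. All hold, so the decomposition is valid with width 5 − 1 = 4.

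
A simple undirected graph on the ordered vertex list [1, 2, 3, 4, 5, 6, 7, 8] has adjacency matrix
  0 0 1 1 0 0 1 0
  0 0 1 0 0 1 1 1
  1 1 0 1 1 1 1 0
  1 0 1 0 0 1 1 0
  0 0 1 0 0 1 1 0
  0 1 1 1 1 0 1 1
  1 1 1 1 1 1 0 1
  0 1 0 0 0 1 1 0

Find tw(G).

A width-3 tree decomposition is:
Bags: B1 = {2, 6, 7, 8}  B2 = {2, 3, 6, 7}  B3 = {3, 4, 6, 7}  B4 = {1, 3, 4, 7}  B5 = {3, 5, 6, 7}
Tree: B1–B2, B2–B3, B3–B4, B3–B5
Each bag holds 4 vertices, so the decomposition has width 3, which upper-bounds the treewidth. For the lower bound, the 4 vertices {2, 6, 7, 8} are pairwise adjacent, and any tree decomposition puts a clique entirely inside one bag — forcing width ≥ 3. Combining the bounds, tw(G) = 3.

3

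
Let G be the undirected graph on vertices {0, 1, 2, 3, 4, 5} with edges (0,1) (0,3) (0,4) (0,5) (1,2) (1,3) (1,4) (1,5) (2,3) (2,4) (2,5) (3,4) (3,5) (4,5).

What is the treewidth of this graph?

4

A width-4 tree decomposition is:
Bags: B1 = {0, 1, 3, 4, 5}  B2 = {1, 2, 3, 4, 5}
Tree: B1–B2
Every bag has size at most 5, so the width is 5 − 1 = 4 and tw(G) ≤ 4. On the other hand G contains the 5-clique {0, 1, 3, 4, 5}. A clique must lie in a single bag of any decomposition, so no decomposition can have width below 4. Therefore the treewidth is 4.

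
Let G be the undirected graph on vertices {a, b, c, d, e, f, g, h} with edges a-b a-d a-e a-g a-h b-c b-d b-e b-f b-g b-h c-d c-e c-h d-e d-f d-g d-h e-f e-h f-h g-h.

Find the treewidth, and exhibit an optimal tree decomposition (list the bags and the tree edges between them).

The largest bag has 5 vertices, giving width 4; this decomposition certifies tw(G) ≤ 4. On the other hand G contains the 5-clique {a, b, d, g, h}. A clique must lie in a single bag of any decomposition, so no decomposition can have width below 4. The upper and lower bounds meet at 4, so that is the treewidth.

Treewidth 4.
One such decomposition:
Bags: B1 = {b, d, e, f, h}  B2 = {a, b, d, e, h}  B3 = {b, c, d, e, h}  B4 = {a, b, d, g, h}
Tree: B1–B2, B1–B3, B2–B4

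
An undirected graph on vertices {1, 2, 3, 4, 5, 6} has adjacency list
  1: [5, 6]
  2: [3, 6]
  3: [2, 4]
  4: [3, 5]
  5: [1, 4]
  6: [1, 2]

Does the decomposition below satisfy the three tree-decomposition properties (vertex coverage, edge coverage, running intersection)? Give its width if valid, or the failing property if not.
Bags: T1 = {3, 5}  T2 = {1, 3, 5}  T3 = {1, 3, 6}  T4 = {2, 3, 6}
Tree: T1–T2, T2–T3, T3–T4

No — vertex 4 appears in no bag.

A tree decomposition must satisfy three properties: every vertex lies in some bag; for every edge, both endpoints lie together in some bag; and for every vertex, the bags containing it form a connected subtree. Here vertex 4 appears in no bag, so the decomposition is invalid.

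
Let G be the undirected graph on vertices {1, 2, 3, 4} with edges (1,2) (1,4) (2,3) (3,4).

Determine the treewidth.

A width-2 tree decomposition is:
Bags: B1 = {1, 2, 4}  B2 = {2, 3, 4}
Tree: B1–B2
The largest bag has 3 vertices, giving width 2; this decomposition certifies tw(G) ≤ 2. For the lower bound, G contains the cycle 2–1–4–3–2, so G is not a forest; only forests have treewidth ≤ 1, hence tw(G) ≥ 2. Therefore the treewidth is 2.

2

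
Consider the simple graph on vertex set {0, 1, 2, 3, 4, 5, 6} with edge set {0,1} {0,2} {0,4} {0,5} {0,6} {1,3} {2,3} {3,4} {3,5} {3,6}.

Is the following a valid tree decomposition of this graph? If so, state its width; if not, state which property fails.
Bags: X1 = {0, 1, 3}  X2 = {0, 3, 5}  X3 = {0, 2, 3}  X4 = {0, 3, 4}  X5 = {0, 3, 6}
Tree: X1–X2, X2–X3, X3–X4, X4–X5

Checking the three conditions: (i) the bags cover all of {0, 1, 2, 3, 4, 5, 6}; (ii) for each edge, some bag contains both endpoints; (iii) the bags containing any fixed vertex form a subtree. All hold, so the decomposition is valid with width 3 − 1 = 2.

Yes; width 2.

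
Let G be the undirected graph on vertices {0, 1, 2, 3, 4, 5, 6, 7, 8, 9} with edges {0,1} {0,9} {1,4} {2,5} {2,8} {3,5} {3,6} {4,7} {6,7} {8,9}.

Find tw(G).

2

A width-2 tree decomposition is:
Bags: B1 = {1, 4, 7}  B2 = {1, 6, 7}  B3 = {1, 3, 6}  B4 = {1, 3, 5}  B5 = {1, 2, 5}  B6 = {1, 2, 8}  B7 = {1, 8, 9}  B8 = {0, 1, 9}
Tree: B1–B2, B2–B3, B3–B4, B4–B5, B5–B6, B6–B7, B7–B8
The largest bag has 3 vertices, giving width 2; this decomposition certifies tw(G) ≤ 2. For the lower bound, G contains the cycle 1–4–7–6–3–5–2–8–9–0–1, so G is not a forest; only forests have treewidth ≤ 1, hence tw(G) ≥ 2. Therefore the treewidth is 2.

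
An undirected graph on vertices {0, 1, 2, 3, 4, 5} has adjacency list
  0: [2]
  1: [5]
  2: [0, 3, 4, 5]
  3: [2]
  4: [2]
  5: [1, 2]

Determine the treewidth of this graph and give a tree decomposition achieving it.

Treewidth 1.
One optimal decomposition is:
Bags: B1 = {0, 2}  B2 = {2, 5}  B3 = {2, 3}  B4 = {2, 4}  B5 = {1, 5}
Tree: B1–B2, B2–B3, B2–B4, B2–B5

Every bag has size at most 2, so the width is 2 − 1 = 1 and tw(G) ≤ 1. Any graph with an edge has treewidth ≥ 1, and G has the edge 0–2. The upper and lower bounds meet at 1, so that is the treewidth.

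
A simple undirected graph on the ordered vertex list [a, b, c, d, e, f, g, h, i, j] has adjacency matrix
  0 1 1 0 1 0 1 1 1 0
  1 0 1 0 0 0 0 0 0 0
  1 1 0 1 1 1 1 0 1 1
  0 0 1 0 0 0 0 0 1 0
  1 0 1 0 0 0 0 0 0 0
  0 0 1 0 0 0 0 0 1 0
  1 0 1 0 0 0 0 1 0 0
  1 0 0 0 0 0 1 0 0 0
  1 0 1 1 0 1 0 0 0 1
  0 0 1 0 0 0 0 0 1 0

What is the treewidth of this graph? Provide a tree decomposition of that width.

Treewidth 2.
Bags: B1 = {a, c, g}  B2 = {a, g, h}  B3 = {a, c, i}  B4 = {a, c, e}  B5 = {c, i, j}  B6 = {a, b, c}  B7 = {c, f, i}  B8 = {c, d, i}
Tree: B1–B2, B1–B3, B1–B4, B3–B5, B3–B6, B5–B7, B3–B8

The largest bag has 3 vertices, giving width 2; this decomposition certifies tw(G) ≤ 2. On the other hand G contains the 3-clique {a, g, h}. A clique must lie in a single bag of any decomposition, so no decomposition can have width below 2. Hence tw(G) = 2 exactly.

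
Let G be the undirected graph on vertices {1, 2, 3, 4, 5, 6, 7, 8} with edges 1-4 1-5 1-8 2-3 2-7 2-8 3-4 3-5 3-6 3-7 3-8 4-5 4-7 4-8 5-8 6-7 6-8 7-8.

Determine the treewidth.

A width-3 tree decomposition is:
Bags: B1 = {3, 4, 5, 8}  B2 = {1, 4, 5, 8}  B3 = {3, 4, 7, 8}  B4 = {2, 3, 7, 8}  B5 = {3, 6, 7, 8}
Tree: B1–B2, B1–B3, B3–B4, B4–B5
Each bag holds 4 vertices, so the decomposition has width 3, which upper-bounds the treewidth. On the other hand G contains the 4-clique {1, 4, 5, 8}. A clique must lie in a single bag of any decomposition, so no decomposition can have width below 3. The upper and lower bounds meet at 3, so that is the treewidth.

3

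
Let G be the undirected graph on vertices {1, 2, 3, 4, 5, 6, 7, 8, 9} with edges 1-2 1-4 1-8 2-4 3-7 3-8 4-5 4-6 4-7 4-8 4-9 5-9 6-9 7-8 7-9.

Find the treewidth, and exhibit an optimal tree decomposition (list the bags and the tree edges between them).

Each bag holds 3 vertices, so the decomposition has width 2, which upper-bounds the treewidth. Conversely, {3, 7, 8} is a clique of size 3, and the vertices of any clique must share a bag in every tree decomposition; so some bag has ≥ 3 vertices and tw(G) ≥ 2. Combining the bounds, tw(G) = 2.

Treewidth 2.
One optimal decomposition is:
Bags: B1 = {4, 7, 9}  B2 = {4, 7, 8}  B3 = {4, 5, 9}  B4 = {3, 7, 8}  B5 = {1, 4, 8}  B6 = {4, 6, 9}  B7 = {1, 2, 4}
Tree: B1–B2, B1–B3, B2–B4, B2–B5, B3–B6, B5–B7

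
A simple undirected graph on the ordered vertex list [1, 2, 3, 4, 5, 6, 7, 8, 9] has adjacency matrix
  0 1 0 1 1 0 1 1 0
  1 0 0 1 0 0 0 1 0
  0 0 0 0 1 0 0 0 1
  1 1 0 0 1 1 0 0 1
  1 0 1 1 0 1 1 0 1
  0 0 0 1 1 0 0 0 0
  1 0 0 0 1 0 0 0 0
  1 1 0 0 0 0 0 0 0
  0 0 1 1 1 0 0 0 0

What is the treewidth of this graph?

2

A width-2 tree decomposition is:
Bags: B1 = {4, 5, 6}  B2 = {1, 4, 5}  B3 = {1, 2, 4}  B4 = {1, 5, 7}  B5 = {1, 2, 8}  B6 = {4, 5, 9}  B7 = {3, 5, 9}
Tree: B1–B2, B2–B3, B2–B4, B3–B5, B1–B6, B6–B7
Every bag has size at most 3, so the width is 3 − 1 = 2 and tw(G) ≤ 2. On the other hand G contains the 3-clique {1, 2, 8}. A clique must lie in a single bag of any decomposition, so no decomposition can have width below 2. Combining the bounds, tw(G) = 2.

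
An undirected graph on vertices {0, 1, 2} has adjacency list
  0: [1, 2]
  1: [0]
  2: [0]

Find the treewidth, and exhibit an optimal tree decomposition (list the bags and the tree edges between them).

Each bag holds 2 vertices, so the decomposition has width 1, which upper-bounds the treewidth. G has an edge, so its treewidth is at least 1. Combining the bounds, tw(G) = 1.

Treewidth 1.
Bags: B1 = {0, 2}  B2 = {0, 1}
Tree: B1–B2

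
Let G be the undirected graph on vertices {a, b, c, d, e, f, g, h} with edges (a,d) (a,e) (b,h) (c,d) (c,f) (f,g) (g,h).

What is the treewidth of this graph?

1

A width-1 tree decomposition is:
Bags: B1 = {a, e}  B2 = {a, d}  B3 = {c, d}  B4 = {c, f}  B5 = {f, g}  B6 = {g, h}  B7 = {b, h}
Tree: B1–B2, B2–B3, B3–B4, B4–B5, B5–B6, B6–B7
Each bag holds 2 vertices, so the decomposition has width 1, which upper-bounds the treewidth. Any graph with an edge has treewidth ≥ 1, and G has the edge e–a. The upper and lower bounds meet at 1, so that is the treewidth.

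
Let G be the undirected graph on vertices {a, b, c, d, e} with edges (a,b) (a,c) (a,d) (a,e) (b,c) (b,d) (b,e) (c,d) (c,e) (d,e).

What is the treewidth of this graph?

4

A width-4 tree decomposition is:
Bags: B1 = {a, b, c, d, e}
Tree: (single bag)
With just one bag of size 5, the width is 5 − 1 = 4, so tw(G) ≤ 4. For the lower bound, the 5 vertices {a, b, c, d, e} are pairwise adjacent, and any tree decomposition puts a clique entirely inside one bag — forcing width ≥ 4. Hence tw(G) = 4 exactly.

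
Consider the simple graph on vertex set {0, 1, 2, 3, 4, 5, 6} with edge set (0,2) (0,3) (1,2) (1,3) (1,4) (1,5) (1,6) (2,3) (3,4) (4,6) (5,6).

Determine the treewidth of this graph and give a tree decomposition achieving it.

Treewidth 2.
Bags: B1 = {1, 3, 4}  B2 = {1, 2, 3}  B3 = {1, 4, 6}  B4 = {0, 2, 3}  B5 = {1, 5, 6}
Tree: B1–B2, B1–B3, B2–B4, B3–B5

Each bag holds 3 vertices, so the decomposition has width 2, which upper-bounds the treewidth. Conversely, {0, 2, 3} is a clique of size 3, and the vertices of any clique must share a bag in every tree decomposition; so some bag has ≥ 3 vertices and tw(G) ≥ 2. Therefore the treewidth is 2.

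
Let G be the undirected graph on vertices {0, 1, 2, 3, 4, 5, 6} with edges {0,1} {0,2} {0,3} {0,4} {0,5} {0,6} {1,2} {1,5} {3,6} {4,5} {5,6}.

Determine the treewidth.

2

A width-2 tree decomposition is:
Bags: B1 = {0, 1, 5}  B2 = {0, 4, 5}  B3 = {0, 1, 2}  B4 = {0, 5, 6}  B5 = {0, 3, 6}
Tree: B1–B2, B1–B3, B2–B4, B4–B5
Every bag has size at most 3, so the width is 3 − 1 = 2 and tw(G) ≤ 2. Conversely, {0, 1, 2} is a clique of size 3, and the vertices of any clique must share a bag in every tree decomposition; so some bag has ≥ 3 vertices and tw(G) ≥ 2. Therefore the treewidth is 2.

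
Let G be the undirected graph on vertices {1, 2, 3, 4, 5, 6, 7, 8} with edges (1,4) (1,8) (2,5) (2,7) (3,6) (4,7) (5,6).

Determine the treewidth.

1

A width-1 tree decomposition is:
Bags: B1 = {3, 6}  B2 = {5, 6}  B3 = {2, 5}  B4 = {2, 7}  B5 = {4, 7}  B6 = {1, 4}  B7 = {1, 8}
Tree: B1–B2, B2–B3, B3–B4, B4–B5, B5–B6, B6–B7
The largest bag has 2 vertices, giving width 1; this decomposition certifies tw(G) ≤ 1. Any graph with an edge has treewidth ≥ 1, and G has the edge 3–6. Therefore the treewidth is 1.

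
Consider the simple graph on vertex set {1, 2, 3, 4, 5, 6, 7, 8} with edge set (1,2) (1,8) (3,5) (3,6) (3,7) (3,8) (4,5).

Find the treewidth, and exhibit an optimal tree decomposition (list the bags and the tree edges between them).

Each bag holds 2 vertices, so the decomposition has width 1, which upper-bounds the treewidth. Any graph with an edge has treewidth ≥ 1, and G has the edge 5–3. Hence tw(G) = 1 exactly.

Treewidth 1.
One optimal decomposition is:
Bags: B1 = {3, 5}  B2 = {3, 8}  B3 = {1, 8}  B4 = {3, 6}  B5 = {1, 2}  B6 = {4, 5}  B7 = {3, 7}
Tree: B1–B2, B2–B3, B1–B4, B3–B5, B1–B6, B2–B7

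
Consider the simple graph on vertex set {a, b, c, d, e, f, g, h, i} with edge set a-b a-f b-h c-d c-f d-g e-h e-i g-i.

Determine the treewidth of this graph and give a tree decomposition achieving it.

The largest bag has 3 vertices, giving width 2; this decomposition certifies tw(G) ≤ 2. The edges i–g–d–c–f–a–b–h–e–i form a cycle, so G is not a tree and its treewidth is at least 2. Hence tw(G) = 2 exactly.

Treewidth 2.
One optimal decomposition is:
Bags: B1 = {d, g, i}  B2 = {c, d, i}  B3 = {c, f, i}  B4 = {a, f, i}  B5 = {a, b, i}  B6 = {b, h, i}  B7 = {e, h, i}
Tree: B1–B2, B2–B3, B3–B4, B4–B5, B5–B6, B6–B7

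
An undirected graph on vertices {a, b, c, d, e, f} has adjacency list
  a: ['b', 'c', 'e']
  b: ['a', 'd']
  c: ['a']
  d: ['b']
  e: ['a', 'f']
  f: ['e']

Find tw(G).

A width-1 tree decomposition is:
Bags: B1 = {a, b}  B2 = {a, c}  B3 = {a, e}  B4 = {b, d}  B5 = {e, f}
Tree: B1–B2, B1–B3, B1–B4, B3–B5
Each bag holds 2 vertices, so the decomposition has width 1, which upper-bounds the treewidth. G has an edge, so its treewidth is at least 1. The upper and lower bounds meet at 1, so that is the treewidth.

1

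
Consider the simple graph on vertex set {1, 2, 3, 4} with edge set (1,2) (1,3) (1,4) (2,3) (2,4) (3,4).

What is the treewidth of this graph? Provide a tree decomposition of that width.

With just one bag of size 4, the width is 4 − 1 = 3, so tw(G) ≤ 3. For the lower bound, the 4 vertices {1, 2, 3, 4} are pairwise adjacent, and any tree decomposition puts a clique entirely inside one bag — forcing width ≥ 3. The upper and lower bounds meet at 3, so that is the treewidth.

Treewidth 3.
Bags: B1 = {1, 2, 3, 4}
Tree: (single bag)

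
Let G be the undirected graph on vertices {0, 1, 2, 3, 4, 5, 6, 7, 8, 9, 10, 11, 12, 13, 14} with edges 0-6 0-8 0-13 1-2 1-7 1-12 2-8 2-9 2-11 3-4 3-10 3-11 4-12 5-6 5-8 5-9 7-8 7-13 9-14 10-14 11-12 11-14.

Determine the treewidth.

A width-3 tree decomposition is:
Bags: B1 = {0, 6, 7, 13}  B2 = {0, 6, 7, 8}  B3 = {5, 6, 7, 8}  B4 = {1, 5, 7, 8}  B5 = {1, 2, 5, 8}  B6 = {1, 2, 5, 9}  B7 = {1, 2, 9, 12}  B8 = {2, 9, 11, 12}  B9 = {9, 11, 12, 14}  B10 = {4, 11, 12, 14}  B11 = {3, 4, 11, 14}  B12 = {3, 4, 10, 14}
Tree: B1–B2, B2–B3, B3–B4, B4–B5, B5–B6, B6–B7, B7–B8, B8–B9, B9–B10, B10–B11, B11–B12
The largest bag has 4 vertices, giving width 3; this decomposition certifies tw(G) ≤ 3. For the lower bound: the 4 vertex sets {0,6,13}, {7}, {8}, {1,2,5,9} are disjoint, each induces a connected subgraph, and every pair is joined by at least one edge of G. Contracting each set to a single vertex therefore yields K_{4} as a minor, and since treewidth is minor-monotone, tw(G) ≥ tw(K_{4}) = 3. Hence tw(G) = 3 exactly.

3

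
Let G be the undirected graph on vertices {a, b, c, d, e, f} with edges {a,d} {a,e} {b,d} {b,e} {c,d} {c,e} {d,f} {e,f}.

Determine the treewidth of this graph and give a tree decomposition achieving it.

Each bag holds 3 vertices, so the decomposition has width 2, which upper-bounds the treewidth. The edges e–b–d–c–e form a cycle, so G is not a tree and its treewidth is at least 2. Therefore the treewidth is 2.

Treewidth 2.
Bags: B1 = {b, d, e}  B2 = {c, d, e}  B3 = {d, e, f}  B4 = {a, d, e}
Tree: B1–B2, B2–B3, B3–B4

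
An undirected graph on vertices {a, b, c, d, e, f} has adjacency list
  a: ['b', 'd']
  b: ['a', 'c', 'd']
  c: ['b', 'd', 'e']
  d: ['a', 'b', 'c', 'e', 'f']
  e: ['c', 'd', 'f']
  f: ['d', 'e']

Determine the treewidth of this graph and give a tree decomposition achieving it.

Every bag has size at most 3, so the width is 3 − 1 = 2 and tw(G) ≤ 2. On the other hand G contains the 3-clique {c, d, e}. A clique must lie in a single bag of any decomposition, so no decomposition can have width below 2. Therefore the treewidth is 2.

Treewidth 2.
One such decomposition:
Bags: B1 = {d, e, f}  B2 = {c, d, e}  B3 = {b, c, d}  B4 = {a, b, d}
Tree: B1–B2, B2–B3, B3–B4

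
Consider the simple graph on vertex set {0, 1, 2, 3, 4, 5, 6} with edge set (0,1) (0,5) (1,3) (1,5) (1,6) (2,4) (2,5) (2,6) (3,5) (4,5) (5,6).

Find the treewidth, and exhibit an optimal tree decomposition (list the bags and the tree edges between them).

Treewidth 2.
One optimal decomposition is:
Bags: B1 = {2, 5, 6}  B2 = {2, 4, 5}  B3 = {1, 5, 6}  B4 = {0, 1, 5}  B5 = {1, 3, 5}
Tree: B1–B2, B1–B3, B3–B4, B4–B5

The largest bag has 3 vertices, giving width 2; this decomposition certifies tw(G) ≤ 2. On the other hand G contains the 3-clique {0, 1, 5}. A clique must lie in a single bag of any decomposition, so no decomposition can have width below 2. The upper and lower bounds meet at 2, so that is the treewidth.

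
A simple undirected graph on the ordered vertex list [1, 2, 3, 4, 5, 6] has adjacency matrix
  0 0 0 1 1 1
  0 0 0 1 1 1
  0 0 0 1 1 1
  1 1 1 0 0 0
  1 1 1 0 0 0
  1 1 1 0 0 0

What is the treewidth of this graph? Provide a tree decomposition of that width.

The largest bag has 4 vertices, giving width 3; this decomposition certifies tw(G) ≤ 3. For the lower bound: the 4 vertex sets {2,6}, {1,4}, {3}, {5} are disjoint, each induces a connected subgraph, and every pair is joined by at least one edge of G. Contracting each set to a single vertex therefore yields K_{4} as a minor, and since treewidth is minor-monotone, tw(G) ≥ tw(K_{4}) = 3. Therefore the treewidth is 3.

Treewidth 3.
One optimal decomposition is:
Bags: B1 = {1, 2, 3, 6}  B2 = {1, 2, 3, 4}  B3 = {1, 2, 3, 5}
Tree: B1–B2, B2–B3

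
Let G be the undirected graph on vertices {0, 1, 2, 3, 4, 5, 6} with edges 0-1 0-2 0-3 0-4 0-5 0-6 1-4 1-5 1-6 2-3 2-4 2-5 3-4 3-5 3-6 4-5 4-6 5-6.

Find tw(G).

A width-4 tree decomposition is:
Bags: B1 = {0, 3, 4, 5, 6}  B2 = {0, 1, 4, 5, 6}  B3 = {0, 2, 3, 4, 5}
Tree: B1–B2, B1–B3
Every bag has size at most 5, so the width is 5 − 1 = 4 and tw(G) ≤ 4. On the other hand G contains the 5-clique {0, 1, 4, 5, 6}. A clique must lie in a single bag of any decomposition, so no decomposition can have width below 4. Hence tw(G) = 4 exactly.

4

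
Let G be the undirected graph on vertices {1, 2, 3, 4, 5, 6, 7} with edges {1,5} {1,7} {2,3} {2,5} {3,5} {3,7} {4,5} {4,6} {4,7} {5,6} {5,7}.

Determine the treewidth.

A width-2 tree decomposition is:
Bags: B1 = {3, 5, 7}  B2 = {1, 5, 7}  B3 = {2, 3, 5}  B4 = {4, 5, 7}  B5 = {4, 5, 6}
Tree: B1–B2, B1–B3, B2–B4, B4–B5
The largest bag has 3 vertices, giving width 2; this decomposition certifies tw(G) ≤ 2. On the other hand G contains the 3-clique {2, 3, 5}. A clique must lie in a single bag of any decomposition, so no decomposition can have width below 2. The upper and lower bounds meet at 2, so that is the treewidth.

2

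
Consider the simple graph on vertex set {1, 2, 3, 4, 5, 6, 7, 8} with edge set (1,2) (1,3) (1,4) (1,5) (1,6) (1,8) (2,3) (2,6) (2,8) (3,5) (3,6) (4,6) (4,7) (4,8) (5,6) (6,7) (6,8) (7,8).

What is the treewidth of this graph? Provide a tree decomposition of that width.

Treewidth 3.
Bags: B1 = {1, 2, 3, 6}  B2 = {1, 2, 6, 8}  B3 = {1, 3, 5, 6}  B4 = {1, 4, 6, 8}  B5 = {4, 6, 7, 8}
Tree: B1–B2, B1–B3, B2–B4, B4–B5

The largest bag has 4 vertices, giving width 3; this decomposition certifies tw(G) ≤ 3. Conversely, {1, 2, 6, 8} is a clique of size 4, and the vertices of any clique must share a bag in every tree decomposition; so some bag has ≥ 4 vertices and tw(G) ≥ 3. Combining the bounds, tw(G) = 3.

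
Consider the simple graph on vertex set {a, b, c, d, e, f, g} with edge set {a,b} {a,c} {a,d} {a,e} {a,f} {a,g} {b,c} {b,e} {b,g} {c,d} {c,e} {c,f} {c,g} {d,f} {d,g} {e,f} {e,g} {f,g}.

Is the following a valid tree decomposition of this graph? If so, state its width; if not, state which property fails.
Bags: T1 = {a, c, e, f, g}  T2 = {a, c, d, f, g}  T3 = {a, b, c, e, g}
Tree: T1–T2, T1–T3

Yes; width 4.

Vertex coverage: the bags together contain {a, b, c, d, e, f, g}, the full vertex set. Edge coverage: each edge of G has both endpoints in at least one bag. Running intersection: for every vertex, the bags containing it form a connected subtree. All three properties hold, so this is a valid tree decomposition of width max|bag| − 1 = 4, and hence tw(G) ≤ 4.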